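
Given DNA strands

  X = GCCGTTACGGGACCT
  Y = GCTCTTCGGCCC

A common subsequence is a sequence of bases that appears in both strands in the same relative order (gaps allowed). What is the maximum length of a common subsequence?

Match G (X #1, Y #1), C (X #2, Y #2), C (X #3, Y #4), T (X #5, Y #5), T (X #6, Y #6), C (X #8, Y #7), G (X #9, Y #8), G (X #10, Y #9), C (X #13, Y #11), C (X #14, Y #12) — 10 bases in the same relative order in both. Since dp[15][12] = 10, nothing longer is possible.

10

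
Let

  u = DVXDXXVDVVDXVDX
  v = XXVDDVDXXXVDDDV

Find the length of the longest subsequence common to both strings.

One common subsequence of length 9: D [1,5] → V [2,6] → X [3,8] → X [5,9] → X [6,10] → V [7,11] → D [8,13] → D [11,14] → V [13,15]. dp[15][15] = 9 confirms this is the maximum.

9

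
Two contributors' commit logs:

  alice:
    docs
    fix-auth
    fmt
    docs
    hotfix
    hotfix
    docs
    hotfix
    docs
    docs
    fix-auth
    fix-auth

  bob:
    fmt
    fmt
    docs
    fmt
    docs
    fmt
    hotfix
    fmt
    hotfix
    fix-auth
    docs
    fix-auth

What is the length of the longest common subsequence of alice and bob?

Pick docs at alice[1]=bob[3] → fmt at alice[3]=bob[4] → docs at alice[4]=bob[5] → hotfix at alice[5]=bob[7] → hotfix at alice[6]=bob[9] → docs at alice[10]=bob[11] → fix-auth at alice[12]=bob[12]; all 7 commits appear in both, in order. The LCS DP gives dp[12][12] = 7, so this is optimal.

7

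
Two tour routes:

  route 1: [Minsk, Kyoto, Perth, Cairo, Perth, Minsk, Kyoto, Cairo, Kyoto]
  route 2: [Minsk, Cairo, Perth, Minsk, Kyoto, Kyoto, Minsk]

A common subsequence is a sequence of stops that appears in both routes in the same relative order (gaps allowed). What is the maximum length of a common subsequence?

6

Pick Minsk (route 1 #1, route 2 #1), Cairo (route 1 #4, route 2 #2), Perth (route 1 #5, route 2 #3), Minsk (route 1 #6, route 2 #4), Kyoto (route 1 #7, route 2 #5), Kyoto (route 1 #9, route 2 #6); all 6 stops appear in both, in order. Since dp[9][7] = 6, nothing longer is possible.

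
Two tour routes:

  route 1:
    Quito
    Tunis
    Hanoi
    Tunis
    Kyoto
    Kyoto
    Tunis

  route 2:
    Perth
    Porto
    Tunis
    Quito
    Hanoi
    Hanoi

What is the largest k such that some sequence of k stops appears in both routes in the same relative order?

Taking Quito at route 1[1]=route 2[4] → Hanoi at route 1[3]=route 2[6] gives a common subsequence of length 2. Since dp[7][6] = 2, nothing longer is possible.

2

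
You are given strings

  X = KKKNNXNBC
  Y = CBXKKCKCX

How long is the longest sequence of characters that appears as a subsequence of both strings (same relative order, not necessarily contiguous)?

4

Match K at X[1]=Y[4], then K at X[2]=Y[5], then K at X[3]=Y[7], then X at X[6]=Y[9] — 4 characters in the same relative order in both. dp[9][9] = 4 confirms this is the maximum.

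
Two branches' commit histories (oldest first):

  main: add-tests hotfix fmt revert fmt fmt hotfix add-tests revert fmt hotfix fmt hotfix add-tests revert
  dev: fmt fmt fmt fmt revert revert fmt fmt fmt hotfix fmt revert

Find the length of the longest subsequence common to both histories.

Taking fmt [3,4], revert [4,6], fmt [5,7], fmt [6,8], fmt [10,9], hotfix [11,10], fmt [12,11], revert [15,12] gives a common subsequence of length 8. dp[15][12] = 8 confirms this is the maximum.

8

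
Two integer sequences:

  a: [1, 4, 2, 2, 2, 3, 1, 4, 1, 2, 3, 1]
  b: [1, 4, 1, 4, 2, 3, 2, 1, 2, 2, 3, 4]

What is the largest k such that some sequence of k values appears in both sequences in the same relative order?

7

Taking 1 [1,3] → 4 [2,4] → 2 [3,7] → 2 [4,9] → 2 [5,10] → 3 [6,11] → 4 [8,12] gives a common subsequence of length 7. dp[12][12] = 7 confirms this is the maximum.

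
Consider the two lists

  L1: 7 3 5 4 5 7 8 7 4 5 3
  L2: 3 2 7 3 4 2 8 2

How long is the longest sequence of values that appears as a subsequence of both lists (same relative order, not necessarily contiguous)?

Match 7 (L1 #1, L2 #3) → 3 (L1 #2, L2 #4) → 4 (L1 #4, L2 #5) → 8 (L1 #7, L2 #7) — 4 values in the same relative order in both, and the DP table's final entry dp[11][8] is also 4, so no common subsequence is longer.

4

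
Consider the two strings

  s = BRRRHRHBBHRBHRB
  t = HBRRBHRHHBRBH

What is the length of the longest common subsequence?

10

One common subsequence of length 10: B at s[1]=t[2] → R at s[2]=t[3] → R at s[3]=t[4] → R at s[4]=t[7] → H at s[5]=t[8] → H at s[7]=t[9] → B at s[9]=t[10] → R at s[11]=t[11] → B at s[12]=t[12] → H at s[13]=t[13], and the DP table's final entry dp[15][13] is also 10, so no common subsequence is longer.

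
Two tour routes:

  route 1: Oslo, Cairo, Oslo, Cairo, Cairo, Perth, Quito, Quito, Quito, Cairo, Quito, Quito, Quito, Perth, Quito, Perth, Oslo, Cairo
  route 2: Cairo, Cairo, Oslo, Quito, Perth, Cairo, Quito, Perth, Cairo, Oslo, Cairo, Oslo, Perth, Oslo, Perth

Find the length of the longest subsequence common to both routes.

One common subsequence of length 8: Cairo (route 1 #2, route 2 #2), Oslo (route 1 #3, route 2 #3), Perth (route 1 #6, route 2 #5), Cairo (route 1 #10, route 2 #6), Quito (route 1 #13, route 2 #7), Perth (route 1 #14, route 2 #8), Perth (route 1 #16, route 2 #13), Oslo (route 1 #17, route 2 #14). Since dp[18][15] = 8, nothing longer is possible.

8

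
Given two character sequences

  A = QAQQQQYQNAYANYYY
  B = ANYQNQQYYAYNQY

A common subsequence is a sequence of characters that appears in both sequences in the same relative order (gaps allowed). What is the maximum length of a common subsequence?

Pick A at A[2]=B[1]; then Q at A[3]=B[4]; then Q at A[4]=B[6]; then Q at A[5]=B[7]; then Y at A[7]=B[9]; then A at A[10]=B[10]; then Y at A[11]=B[11]; then N at A[13]=B[12]; then Y at A[16]=B[14]; all 9 characters appear in both, in order. The LCS DP gives dp[16][14] = 9, so this is optimal.

9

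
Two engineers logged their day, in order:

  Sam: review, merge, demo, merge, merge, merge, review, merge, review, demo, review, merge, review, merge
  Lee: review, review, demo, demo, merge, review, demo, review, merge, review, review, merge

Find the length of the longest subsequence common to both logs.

9

Match review [1,2]; then demo [3,4]; then merge [8,5]; then review [9,6]; then demo [10,7]; then review [11,8]; then merge [12,9]; then review [13,11]; then merge [14,12] — 9 tasks in the same relative order in both. Since dp[14][12] = 9, nothing longer is possible.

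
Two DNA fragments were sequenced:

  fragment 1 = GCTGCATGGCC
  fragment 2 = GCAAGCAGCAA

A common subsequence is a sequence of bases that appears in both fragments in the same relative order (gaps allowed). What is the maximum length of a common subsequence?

Match G (fragment 1 #1, fragment 2 #1), then C (fragment 1 #2, fragment 2 #2), then G (fragment 1 #4, fragment 2 #5), then C (fragment 1 #5, fragment 2 #6), then A (fragment 1 #6, fragment 2 #7), then G (fragment 1 #9, fragment 2 #8), then C (fragment 1 #10, fragment 2 #9) — 7 bases in the same relative order in both. dp[11][11] = 7 confirms this is the maximum.

7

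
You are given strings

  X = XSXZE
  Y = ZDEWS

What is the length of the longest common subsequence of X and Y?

2

Let dp[i][j] be the LCS length of the first i characters of X and the first j characters of Y. dp[i][j] = dp[i-1][j-1]+1 when the i-th and j-th characters match, else max(dp[i-1][j], dp[i][j-1]).
    ·  Z  D  E  W  S
 ·  0  0  0  0  0  0
 X  0  0  0  0  0  0
 S  0  0  0  0  0  1
 X  0  0  0  0  0  1
 Z  0  1  1  1  1  1
 E  0  1  1  2  2  2
dp[5][5] = 2. One LCS (by backtracking along matches): ZE.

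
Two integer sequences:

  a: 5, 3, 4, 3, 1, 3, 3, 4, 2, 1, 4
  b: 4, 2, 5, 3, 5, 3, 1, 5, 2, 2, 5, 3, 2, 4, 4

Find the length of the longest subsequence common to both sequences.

One common subsequence of length 7: 5 (a #1, b #3), 3 (a #2, b #4), 3 (a #4, b #6), 1 (a #5, b #7), 3 (a #6, b #12), 4 (a #8, b #14), 4 (a #11, b #15). Since dp[11][15] = 7, nothing longer is possible.

7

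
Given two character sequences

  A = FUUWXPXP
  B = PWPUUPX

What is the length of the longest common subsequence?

4

Let dp[i][j] be the LCS length of the first i characters of A and the first j characters of B. dp[i][j] = dp[i-1][j-1]+1 when the i-th and j-th characters match, else max(dp[i-1][j], dp[i][j-1]).
    ·  P  W  P  U  U  P  X
 ·  0  0  0  0  0  0  0  0
 F  0  0  0  0  0  0  0  0
 U  0  0  0  0  1  1  1  1
 U  0  0  0  0  1  2  2  2
 W  0  0  1  1  1  2  2  2
 X  0  0  1  1  1  2  2  3
 P  0  1  1  2  2  2  3  3
 X  0  1  1  2  2  2  3  4
 P  0  1  1  2  2  2  3  4
dp[8][7] = 4. One LCS (by backtracking along matches): UUPX.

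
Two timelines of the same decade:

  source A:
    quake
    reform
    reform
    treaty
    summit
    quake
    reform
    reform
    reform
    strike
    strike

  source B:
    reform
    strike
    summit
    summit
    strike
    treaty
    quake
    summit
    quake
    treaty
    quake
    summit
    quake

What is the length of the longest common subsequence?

Pick quake (source A #1, source B #9), then treaty (source A #4, source B #10), then summit (source A #5, source B #12), then quake (source A #6, source B #13); all 4 events appear in both, in order, and the DP table's final entry dp[11][13] is also 4, so no common subsequence is longer.

4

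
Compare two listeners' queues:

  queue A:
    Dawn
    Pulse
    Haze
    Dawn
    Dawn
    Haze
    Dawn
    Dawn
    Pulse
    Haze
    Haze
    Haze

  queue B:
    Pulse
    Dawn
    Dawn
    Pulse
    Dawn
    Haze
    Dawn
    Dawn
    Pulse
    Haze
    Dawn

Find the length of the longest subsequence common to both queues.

One common subsequence of length 8: Dawn [1,3], then Pulse [2,4], then Dawn [5,5], then Haze [6,6], then Dawn [7,7], then Dawn [8,8], then Pulse [9,9], then Haze [10,10], and the DP table's final entry dp[12][11] is also 8, so no common subsequence is longer.

8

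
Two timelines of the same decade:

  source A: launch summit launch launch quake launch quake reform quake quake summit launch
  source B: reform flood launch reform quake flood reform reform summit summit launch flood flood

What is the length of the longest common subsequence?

5

One common subsequence of length 5: launch [1,3]; then quake [5,5]; then reform [8,8]; then summit [11,10]; then launch [12,11]. Since dp[12][13] = 5, nothing longer is possible.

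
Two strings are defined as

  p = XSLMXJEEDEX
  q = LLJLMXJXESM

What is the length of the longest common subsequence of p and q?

5

Pick L at p[3]=q[4], then M at p[4]=q[5], then X at p[5]=q[6], then J at p[6]=q[7], then E at p[7]=q[9]; all 5 characters appear in both, in order. Since dp[11][11] = 5, nothing longer is possible.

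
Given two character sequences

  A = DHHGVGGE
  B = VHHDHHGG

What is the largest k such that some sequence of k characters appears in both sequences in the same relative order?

5

One common subsequence of length 5: D [1,4] → H [2,5] → H [3,6] → G [6,7] → G [7,8]. dp[8][8] = 5 confirms this is the maximum.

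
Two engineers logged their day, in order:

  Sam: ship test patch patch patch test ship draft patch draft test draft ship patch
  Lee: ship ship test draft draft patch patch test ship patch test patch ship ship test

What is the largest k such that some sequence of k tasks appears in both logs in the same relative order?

Pick ship [1,2] → test [2,3] → patch [4,6] → patch [5,7] → test [6,8] → ship [7,9] → patch [9,10] → test [11,11] → ship [13,14]; all 9 tasks appear in both, in order. The LCS DP gives dp[14][15] = 9, so this is optimal.

9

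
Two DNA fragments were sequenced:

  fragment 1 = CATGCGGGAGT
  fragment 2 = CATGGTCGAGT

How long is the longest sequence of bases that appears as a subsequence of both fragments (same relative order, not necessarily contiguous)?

9

Let dp[i][j] be the LCS length of the first i bases of fragment 1 and the first j bases of fragment 2. dp[i][j] = dp[i-1][j-1]+1 when the i-th and j-th bases match, else max(dp[i-1][j], dp[i][j-1]).
    ·  C  A  T  G  G  T  C  G  A  G  T
 ·  0  0  0  0  0  0  0  0  0  0  0  0
 C  0  1  1  1  1  1  1  1  1  1  1  1
 A  0  1  2  2  2  2  2  2  2  2  2  2
 T  0  1  2  3  3  3  3  3  3  3  3  3
 G  0  1  2  3  4  4  4  4  4  4  4  4
 C  0  1  2  3  4  4  4  5  5  5  5  5
 G  0  1  2  3  4  5  5  5  6  6  6  6
 G  0  1  2  3  4  5  5  5  6  6  7  7
 G  0  1  2  3  4  5  5  5  6  6  7  7
 A  0  1  2  3  4  5  5  5  6  7  7  7
 G  0  1  2  3  4  5  5  5  6  7  8  8
 T  0  1  2  3  4  5  6  6  6  7  8  9
dp[11][11] = 9. One LCS (by backtracking along matches): CATGCGAGT.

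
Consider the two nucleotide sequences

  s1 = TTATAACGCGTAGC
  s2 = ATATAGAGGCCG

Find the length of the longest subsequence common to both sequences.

Taking T (s1 #2, s2 #2); then A (s1 #3, s2 #3); then T (s1 #4, s2 #4); then A (s1 #5, s2 #5); then A (s1 #6, s2 #7); then C (s1 #7, s2 #10); then C (s1 #9, s2 #11); then G (s1 #13, s2 #12) gives a common subsequence of length 8, and the DP table's final entry dp[14][12] is also 8, so no common subsequence is longer.

8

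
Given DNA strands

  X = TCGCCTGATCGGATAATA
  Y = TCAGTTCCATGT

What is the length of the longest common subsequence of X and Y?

9

Match T [1,1]; then C [2,2]; then G [3,4]; then C [4,7]; then C [5,8]; then A [8,9]; then T [9,10]; then G [12,11]; then T [17,12] — 9 bases in the same relative order in both, and the DP table's final entry dp[18][12] is also 9, so no common subsequence is longer.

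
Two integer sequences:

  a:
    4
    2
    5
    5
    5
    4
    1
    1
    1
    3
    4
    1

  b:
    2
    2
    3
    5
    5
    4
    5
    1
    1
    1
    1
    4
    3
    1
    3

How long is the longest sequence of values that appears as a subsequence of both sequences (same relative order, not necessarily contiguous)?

One common subsequence of length 9: 2 at a[2]=b[2], 5 at a[3]=b[4], 5 at a[4]=b[5], 5 at a[5]=b[7], 1 at a[7]=b[9], 1 at a[8]=b[10], 1 at a[9]=b[11], 3 at a[10]=b[13], 1 at a[12]=b[14]. The LCS DP gives dp[12][15] = 9, so this is optimal.

9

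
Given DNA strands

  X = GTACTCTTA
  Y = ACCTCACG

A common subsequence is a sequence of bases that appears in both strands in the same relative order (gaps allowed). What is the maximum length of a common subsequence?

Taking A at X[3]=Y[1]; then C at X[4]=Y[3]; then T at X[5]=Y[4]; then C at X[6]=Y[5]; then A at X[9]=Y[6] gives a common subsequence of length 5. Since dp[9][8] = 5, nothing longer is possible.

5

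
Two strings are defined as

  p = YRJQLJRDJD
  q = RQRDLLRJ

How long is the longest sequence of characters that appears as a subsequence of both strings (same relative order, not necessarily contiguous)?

5

Taking R [2,1], Q [4,2], L [5,6], R [7,7], J [9,8] gives a common subsequence of length 5, and the DP table's final entry dp[10][8] is also 5, so no common subsequence is longer.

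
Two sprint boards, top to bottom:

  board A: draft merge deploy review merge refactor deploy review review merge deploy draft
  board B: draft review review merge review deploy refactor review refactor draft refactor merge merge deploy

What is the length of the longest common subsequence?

Pick draft (board A #1, board B #1) → merge (board A #2, board B #4) → deploy (board A #3, board B #6) → review (board A #4, board B #8) → merge (board A #5, board B #12) → merge (board A #10, board B #13) → deploy (board A #11, board B #14); all 7 tasks appear in both, in order. Since dp[12][14] = 7, nothing longer is possible.

7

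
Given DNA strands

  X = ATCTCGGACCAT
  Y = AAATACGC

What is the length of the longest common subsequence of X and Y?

Taking A at X[1]=Y[3]; then T at X[2]=Y[4]; then C at X[5]=Y[6]; then G at X[7]=Y[7]; then C at X[10]=Y[8] gives a common subsequence of length 5. The LCS DP gives dp[12][8] = 5, so this is optimal.

5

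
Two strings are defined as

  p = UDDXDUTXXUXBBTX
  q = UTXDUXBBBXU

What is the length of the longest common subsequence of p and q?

8

One common subsequence of length 8: U at p[1]=q[1], X at p[4]=q[3], D at p[5]=q[4], U at p[6]=q[5], X at p[8]=q[6], B at p[12]=q[8], B at p[13]=q[9], X at p[15]=q[10]. dp[15][11] = 8 confirms this is the maximum.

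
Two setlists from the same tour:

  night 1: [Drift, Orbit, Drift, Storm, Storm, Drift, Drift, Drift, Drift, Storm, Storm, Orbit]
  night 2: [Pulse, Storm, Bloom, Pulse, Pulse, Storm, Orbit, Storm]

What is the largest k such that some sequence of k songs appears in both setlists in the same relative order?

3

Pick Storm [4,2] → Storm [5,6] → Storm [11,8]; all 3 songs appear in both, in order. The LCS DP gives dp[12][8] = 3, so this is optimal.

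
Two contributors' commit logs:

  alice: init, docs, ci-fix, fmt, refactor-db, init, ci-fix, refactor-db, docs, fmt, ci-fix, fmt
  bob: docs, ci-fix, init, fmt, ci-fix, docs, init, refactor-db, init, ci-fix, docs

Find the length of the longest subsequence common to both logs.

Match docs [2,1], then ci-fix [3,2], then fmt [4,4], then refactor-db [5,8], then init [6,9], then ci-fix [7,10], then docs [9,11] — 7 commits in the same relative order in both, and the DP table's final entry dp[12][11] is also 7, so no common subsequence is longer.

7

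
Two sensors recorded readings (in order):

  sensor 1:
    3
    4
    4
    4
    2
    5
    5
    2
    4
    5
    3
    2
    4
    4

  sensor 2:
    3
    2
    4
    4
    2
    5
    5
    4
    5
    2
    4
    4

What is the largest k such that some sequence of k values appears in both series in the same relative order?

11

Match 3 (sensor 1 #1, sensor 2 #1); then 4 (sensor 1 #3, sensor 2 #3); then 4 (sensor 1 #4, sensor 2 #4); then 2 (sensor 1 #5, sensor 2 #5); then 5 (sensor 1 #6, sensor 2 #6); then 5 (sensor 1 #7, sensor 2 #7); then 4 (sensor 1 #9, sensor 2 #8); then 5 (sensor 1 #10, sensor 2 #9); then 2 (sensor 1 #12, sensor 2 #10); then 4 (sensor 1 #13, sensor 2 #11); then 4 (sensor 1 #14, sensor 2 #12) — 11 values in the same relative order in both. Since dp[14][12] = 11, nothing longer is possible.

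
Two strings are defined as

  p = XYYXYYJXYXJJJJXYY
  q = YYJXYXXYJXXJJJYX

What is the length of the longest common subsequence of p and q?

Match Y (p #2, q #1), Y (p #3, q #2), X (p #4, q #4), Y (p #5, q #5), Y (p #6, q #8), J (p #7, q #9), X (p #8, q #10), X (p #10, q #11), J (p #11, q #12), J (p #12, q #13), J (p #13, q #14), X (p #15, q #16) — 12 characters in the same relative order in both, and the DP table's final entry dp[17][16] is also 12, so no common subsequence is longer.

12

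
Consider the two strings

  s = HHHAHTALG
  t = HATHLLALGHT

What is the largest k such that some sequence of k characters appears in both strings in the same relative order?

Match H at s[3]=t[1], then A at s[4]=t[2], then H at s[5]=t[4], then A at s[7]=t[7], then L at s[8]=t[8], then G at s[9]=t[9] — 6 characters in the same relative order in both. Since dp[9][11] = 6, nothing longer is possible.

6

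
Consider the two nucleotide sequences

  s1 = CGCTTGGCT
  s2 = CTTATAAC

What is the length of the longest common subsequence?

4

Pick C [1,1]; then T [4,3]; then T [5,5]; then C [8,8]; all 4 bases appear in both, in order, and the DP table's final entry dp[9][8] is also 4, so no common subsequence is longer.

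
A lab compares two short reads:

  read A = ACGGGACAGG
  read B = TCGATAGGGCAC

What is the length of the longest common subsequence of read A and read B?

Pick A at read A[1]=read B[6], then G at read A[3]=read B[7], then G at read A[4]=read B[8], then G at read A[5]=read B[9], then A at read A[6]=read B[11], then C at read A[7]=read B[12]; all 6 bases appear in both, in order, and the DP table's final entry dp[10][12] is also 6, so no common subsequence is longer.

6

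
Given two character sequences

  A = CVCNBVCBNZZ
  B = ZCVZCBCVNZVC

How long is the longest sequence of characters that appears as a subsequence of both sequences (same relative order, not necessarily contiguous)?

Match C [1,2]; then V [2,3]; then C [3,5]; then B [5,6]; then V [6,8]; then N [9,9]; then Z [10,10] — 7 characters in the same relative order in both. The LCS DP gives dp[11][12] = 7, so this is optimal.

7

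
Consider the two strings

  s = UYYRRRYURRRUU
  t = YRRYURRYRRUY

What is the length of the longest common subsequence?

Match Y [3,1], R [5,2], R [6,3], Y [7,4], U [8,5], R [9,7], R [10,9], R [11,10], U [12,11] — 9 characters in the same relative order in both. The LCS DP gives dp[13][12] = 9, so this is optimal.

9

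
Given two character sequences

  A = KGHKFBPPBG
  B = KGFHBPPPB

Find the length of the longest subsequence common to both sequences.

One common subsequence of length 7: K [1,1], G [2,2], H [3,4], B [6,5], P [7,7], P [8,8], B [9,9], and the DP table's final entry dp[10][9] is also 7, so no common subsequence is longer.

7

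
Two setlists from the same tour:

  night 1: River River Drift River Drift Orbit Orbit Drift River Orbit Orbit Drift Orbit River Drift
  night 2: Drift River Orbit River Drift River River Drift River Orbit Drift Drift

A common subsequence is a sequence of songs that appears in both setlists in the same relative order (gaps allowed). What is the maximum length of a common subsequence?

9

Match River at night 1[1]=night 2[2], River at night 1[2]=night 2[4], Drift at night 1[3]=night 2[5], River at night 1[4]=night 2[7], Drift at night 1[8]=night 2[8], River at night 1[9]=night 2[9], Orbit at night 1[11]=night 2[10], Drift at night 1[12]=night 2[11], Drift at night 1[15]=night 2[12] — 9 songs in the same relative order in both. dp[15][12] = 9 confirms this is the maximum.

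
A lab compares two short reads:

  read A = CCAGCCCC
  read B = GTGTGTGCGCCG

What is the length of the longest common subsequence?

Match C [2,8] → G [4,9] → C [5,10] → C [6,11] — 4 bases in the same relative order in both. dp[8][12] = 4 confirms this is the maximum.

4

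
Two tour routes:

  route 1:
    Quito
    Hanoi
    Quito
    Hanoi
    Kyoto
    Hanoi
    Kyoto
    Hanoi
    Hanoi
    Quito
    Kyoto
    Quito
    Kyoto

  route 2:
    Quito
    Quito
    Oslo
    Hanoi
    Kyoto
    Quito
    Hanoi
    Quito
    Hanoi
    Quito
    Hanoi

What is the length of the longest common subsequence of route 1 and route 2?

Pick Quito [1,1]; then Quito [3,2]; then Hanoi [4,4]; then Kyoto [5,5]; then Hanoi [6,7]; then Hanoi [8,9]; then Hanoi [9,11]; all 7 stops appear in both, in order, and the DP table's final entry dp[13][11] is also 7, so no common subsequence is longer.

7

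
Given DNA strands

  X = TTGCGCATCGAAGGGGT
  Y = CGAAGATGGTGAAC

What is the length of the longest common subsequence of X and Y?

One common subsequence of length 8: C at X[4]=Y[1] → G at X[5]=Y[2] → A at X[7]=Y[4] → G at X[10]=Y[5] → A at X[11]=Y[6] → G at X[13]=Y[8] → G at X[14]=Y[9] → G at X[15]=Y[11]. dp[17][14] = 8 confirms this is the maximum.

8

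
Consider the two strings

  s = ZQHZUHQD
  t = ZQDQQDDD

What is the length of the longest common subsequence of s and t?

4

One common subsequence of length 4: Z [1,1]; then Q [2,4]; then Q [7,5]; then D [8,8], and the DP table's final entry dp[8][8] is also 4, so no common subsequence is longer.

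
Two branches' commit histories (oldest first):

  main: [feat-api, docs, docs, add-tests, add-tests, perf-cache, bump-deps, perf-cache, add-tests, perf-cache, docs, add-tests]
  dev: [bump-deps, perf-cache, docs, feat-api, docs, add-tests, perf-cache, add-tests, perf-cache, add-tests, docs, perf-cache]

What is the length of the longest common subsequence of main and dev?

Taking feat-api (main #1, dev #4); then docs (main #3, dev #5); then add-tests (main #4, dev #6); then add-tests (main #5, dev #8); then perf-cache (main #8, dev #9); then add-tests (main #9, dev #10); then perf-cache (main #10, dev #12) gives a common subsequence of length 7. dp[12][12] = 7 confirms this is the maximum.

7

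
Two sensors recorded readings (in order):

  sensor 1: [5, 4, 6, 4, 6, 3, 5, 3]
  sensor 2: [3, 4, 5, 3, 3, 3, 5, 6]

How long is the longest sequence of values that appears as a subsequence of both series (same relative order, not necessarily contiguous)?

3

One common subsequence of length 3: 5 (sensor 1 #1, sensor 2 #3), 3 (sensor 1 #6, sensor 2 #6), 5 (sensor 1 #7, sensor 2 #7). dp[8][8] = 3 confirms this is the maximum.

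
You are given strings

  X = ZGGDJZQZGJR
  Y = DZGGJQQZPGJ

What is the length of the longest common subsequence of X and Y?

Pick Z (X #1, Y #2); then G (X #2, Y #3); then G (X #3, Y #4); then J (X #5, Y #5); then Q (X #7, Y #7); then Z (X #8, Y #8); then G (X #9, Y #10); then J (X #10, Y #11); all 8 characters appear in both, in order. dp[11][11] = 8 confirms this is the maximum.

8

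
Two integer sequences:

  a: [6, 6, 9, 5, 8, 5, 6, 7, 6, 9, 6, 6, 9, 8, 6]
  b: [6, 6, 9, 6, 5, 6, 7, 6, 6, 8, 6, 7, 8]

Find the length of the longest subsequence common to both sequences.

10

Match 6 at a[1]=b[1]; then 6 at a[2]=b[2]; then 9 at a[3]=b[3]; then 5 at a[6]=b[5]; then 6 at a[7]=b[6]; then 7 at a[8]=b[7]; then 6 at a[9]=b[8]; then 6 at a[11]=b[9]; then 6 at a[12]=b[11]; then 8 at a[14]=b[13] — 10 values in the same relative order in both, and the DP table's final entry dp[15][13] is also 10, so no common subsequence is longer.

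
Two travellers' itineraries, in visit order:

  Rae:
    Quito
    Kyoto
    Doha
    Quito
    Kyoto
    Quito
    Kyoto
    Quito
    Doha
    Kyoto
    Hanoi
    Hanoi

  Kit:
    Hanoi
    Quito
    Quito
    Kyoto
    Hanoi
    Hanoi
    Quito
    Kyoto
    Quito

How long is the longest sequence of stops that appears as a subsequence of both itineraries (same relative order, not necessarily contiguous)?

6

Match Quito at Rae[1]=Kit[2] → Quito at Rae[4]=Kit[3] → Kyoto at Rae[5]=Kit[4] → Quito at Rae[6]=Kit[7] → Kyoto at Rae[7]=Kit[8] → Quito at Rae[8]=Kit[9] — 6 stops in the same relative order in both, and the DP table's final entry dp[12][9] is also 6, so no common subsequence is longer.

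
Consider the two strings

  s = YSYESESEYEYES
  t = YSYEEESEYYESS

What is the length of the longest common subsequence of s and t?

11

Match Y [1,1], then S [2,2], then Y [3,3], then E [4,5], then E [6,6], then S [7,7], then E [8,8], then Y [9,9], then Y [11,10], then E [12,11], then S [13,13] — 11 characters in the same relative order in both. dp[13][13] = 11 confirms this is the maximum.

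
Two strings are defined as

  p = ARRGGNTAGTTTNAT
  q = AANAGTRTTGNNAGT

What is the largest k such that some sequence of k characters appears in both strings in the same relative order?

10

One common subsequence of length 10: A at p[1]=q[2] → N at p[6]=q[3] → A at p[8]=q[4] → G at p[9]=q[5] → T at p[10]=q[6] → T at p[11]=q[8] → T at p[12]=q[9] → N at p[13]=q[12] → A at p[14]=q[13] → T at p[15]=q[15]. The LCS DP gives dp[15][15] = 10, so this is optimal.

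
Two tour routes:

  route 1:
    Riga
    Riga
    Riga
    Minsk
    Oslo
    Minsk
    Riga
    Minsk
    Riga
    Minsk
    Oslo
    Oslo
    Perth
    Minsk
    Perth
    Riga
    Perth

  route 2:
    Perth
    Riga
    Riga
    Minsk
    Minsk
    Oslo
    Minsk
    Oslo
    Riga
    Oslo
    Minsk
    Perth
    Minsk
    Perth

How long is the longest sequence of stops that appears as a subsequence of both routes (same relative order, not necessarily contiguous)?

Pick Riga (route 1 #1, route 2 #2), Riga (route 1 #2, route 2 #3), Minsk (route 1 #4, route 2 #5), Oslo (route 1 #5, route 2 #6), Minsk (route 1 #6, route 2 #7), Riga (route 1 #7, route 2 #9), Minsk (route 1 #10, route 2 #11), Perth (route 1 #13, route 2 #12), Minsk (route 1 #14, route 2 #13), Perth (route 1 #17, route 2 #14); all 10 stops appear in both, in order. The LCS DP gives dp[17][14] = 10, so this is optimal.

10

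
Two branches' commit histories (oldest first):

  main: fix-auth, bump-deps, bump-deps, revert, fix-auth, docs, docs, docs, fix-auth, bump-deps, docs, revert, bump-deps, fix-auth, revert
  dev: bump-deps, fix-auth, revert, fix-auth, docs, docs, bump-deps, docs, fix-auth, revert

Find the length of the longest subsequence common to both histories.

9

Match fix-auth at main[1]=dev[2], revert at main[4]=dev[3], fix-auth at main[5]=dev[4], docs at main[7]=dev[5], docs at main[8]=dev[6], bump-deps at main[10]=dev[7], docs at main[11]=dev[8], fix-auth at main[14]=dev[9], revert at main[15]=dev[10] — 9 commits in the same relative order in both. Since dp[15][10] = 9, nothing longer is possible.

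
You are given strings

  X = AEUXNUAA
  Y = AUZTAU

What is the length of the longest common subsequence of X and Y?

3

Taking A [1,1], then U [3,2], then U [6,6] gives a common subsequence of length 3. Since dp[8][6] = 3, nothing longer is possible.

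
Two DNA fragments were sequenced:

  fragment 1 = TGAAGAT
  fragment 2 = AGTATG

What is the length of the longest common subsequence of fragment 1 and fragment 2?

4

Match A at fragment 1[4]=fragment 2[1], then G at fragment 1[5]=fragment 2[2], then A at fragment 1[6]=fragment 2[4], then T at fragment 1[7]=fragment 2[5] — 4 bases in the same relative order in both, and the DP table's final entry dp[7][6] is also 4, so no common subsequence is longer.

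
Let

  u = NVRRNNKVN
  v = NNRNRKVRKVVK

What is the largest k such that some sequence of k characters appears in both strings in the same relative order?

One common subsequence of length 5: N [1,4], then V [2,7], then R [4,8], then K [7,9], then V [8,11]. The LCS DP gives dp[9][12] = 5, so this is optimal.

5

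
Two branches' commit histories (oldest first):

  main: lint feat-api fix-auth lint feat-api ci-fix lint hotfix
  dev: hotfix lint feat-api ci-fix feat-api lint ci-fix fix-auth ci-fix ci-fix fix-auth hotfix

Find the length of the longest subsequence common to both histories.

5

Match lint (main #1, dev #2), then feat-api (main #2, dev #5), then fix-auth (main #3, dev #8), then ci-fix (main #6, dev #10), then hotfix (main #8, dev #12) — 5 commits in the same relative order in both. The LCS DP gives dp[8][12] = 5, so this is optimal.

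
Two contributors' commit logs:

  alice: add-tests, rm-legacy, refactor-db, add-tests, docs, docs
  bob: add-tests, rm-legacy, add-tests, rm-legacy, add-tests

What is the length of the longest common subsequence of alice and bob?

3

Taking add-tests [1,3], then rm-legacy [2,4], then add-tests [4,5] gives a common subsequence of length 3. Since dp[6][5] = 3, nothing longer is possible.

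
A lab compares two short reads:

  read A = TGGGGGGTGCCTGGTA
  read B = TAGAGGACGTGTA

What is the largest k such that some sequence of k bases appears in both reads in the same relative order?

9

Pick T [1,1] → G [2,3] → G [3,5] → G [4,6] → G [9,9] → T [12,10] → G [14,11] → T [15,12] → A [16,13]; all 9 bases appear in both, in order, and the DP table's final entry dp[16][13] is also 9, so no common subsequence is longer.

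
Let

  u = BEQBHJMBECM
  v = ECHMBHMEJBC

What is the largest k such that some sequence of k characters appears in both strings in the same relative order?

Let dp[i][j] be the LCS length of the first i characters of u and the first j characters of v. dp[i][j] = dp[i-1][j-1]+1 when the i-th and j-th characters match, else max(dp[i-1][j], dp[i][j-1]).
    ·  E  C  H  M  B  H  M  E  J  B  C
 ·  0  0  0  0  0  0  0  0  0  0  0  0
 B  0  0  0  0  0  1  1  1  1  1  1  1
 E  0  1  1  1  1  1  1  1  2  2  2  2
 Q  0  1  1  1  1  1  1  1  2  2  2  2
 B  0  1  1  1  1  2  2  2  2  2  3  3
 H  0  1  1  2  2  2  3  3  3  3  3  3
 J  0  1  1  2  2  2  3  3  3  4  4  4
 M  0  1  1  2  3  3  3  4  4  4  4  4
 B  0  1  1  2  3  4  4  4  4  4  5  5
 E  0  1  1  2  3  4  4  4  5  5  5  5
 C  0  1  2  2  3  4  4  4  5  5  5  6
 M  0  1  2  2  3  4  4  5  5  5  5  6
dp[11][11] = 6. One LCS (by backtracking along matches): EBHJBC.

6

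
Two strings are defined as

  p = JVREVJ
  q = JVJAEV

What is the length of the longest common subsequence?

Let dp[i][j] be the LCS length of the first i characters of p and the first j characters of q. dp[i][j] = dp[i-1][j-1]+1 when the i-th and j-th characters match, else max(dp[i-1][j], dp[i][j-1]).
    ·  J  V  J  A  E  V
 ·  0  0  0  0  0  0  0
 J  0  1  1  1  1  1  1
 V  0  1  2  2  2  2  2
 R  0  1  2  2  2  2  2
 E  0  1  2  2  2  3  3
 V  0  1  2  2  2  3  4
 J  0  1  2  3  3  3  4
dp[6][6] = 4. One LCS (by backtracking along matches): JVEV.

4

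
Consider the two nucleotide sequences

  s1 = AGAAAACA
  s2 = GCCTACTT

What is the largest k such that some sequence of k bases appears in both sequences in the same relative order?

3

Let dp[i][j] be the LCS length of the first i bases of s1 and the first j bases of s2. dp[i][j] = dp[i-1][j-1]+1 when the i-th and j-th bases match, else max(dp[i-1][j], dp[i][j-1]).
    ·  G  C  C  T  A  C  T  T
 ·  0  0  0  0  0  0  0  0  0
 A  0  0  0  0  0  1  1  1  1
 G  0  1  1  1  1  1  1  1  1
 A  0  1  1  1  1  2  2  2  2
 A  0  1  1  1  1  2  2  2  2
 A  0  1  1  1  1  2  2  2  2
 A  0  1  1  1  1  2  2  2  2
 C  0  1  2  2  2  2  3  3  3
 A  0  1  2  2  2  3  3  3  3
dp[8][8] = 3. One LCS (by backtracking along matches): GAC.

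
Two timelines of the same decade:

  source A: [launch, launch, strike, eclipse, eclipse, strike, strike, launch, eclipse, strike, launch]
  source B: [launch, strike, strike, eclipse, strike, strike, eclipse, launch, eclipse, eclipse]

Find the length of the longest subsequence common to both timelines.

One common subsequence of length 7: launch at source A[1]=source B[1], then strike at source A[3]=source B[3], then eclipse at source A[5]=source B[4], then strike at source A[6]=source B[5], then strike at source A[7]=source B[6], then launch at source A[8]=source B[8], then eclipse at source A[9]=source B[10], and the DP table's final entry dp[11][10] is also 7, so no common subsequence is longer.

7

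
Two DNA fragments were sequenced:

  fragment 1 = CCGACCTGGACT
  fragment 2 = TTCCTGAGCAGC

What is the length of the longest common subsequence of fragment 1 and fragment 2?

7

Taking C [1,3], C [2,4], G [3,6], A [4,7], C [5,9], G [9,11], C [11,12] gives a common subsequence of length 7. Since dp[12][12] = 7, nothing longer is possible.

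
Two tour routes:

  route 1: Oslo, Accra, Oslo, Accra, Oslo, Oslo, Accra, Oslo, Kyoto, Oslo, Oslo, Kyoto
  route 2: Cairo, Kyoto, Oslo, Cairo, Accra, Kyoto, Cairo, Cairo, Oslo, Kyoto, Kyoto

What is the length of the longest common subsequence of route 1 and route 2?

Pick Oslo [1,3], Accra [2,5], Oslo [8,9], Kyoto [9,10], Kyoto [12,11]; all 5 stops appear in both, in order. dp[12][11] = 5 confirms this is the maximum.

5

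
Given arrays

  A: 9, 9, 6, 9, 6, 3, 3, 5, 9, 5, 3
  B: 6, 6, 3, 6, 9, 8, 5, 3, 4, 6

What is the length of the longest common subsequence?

6

Let dp[i][j] be the LCS length of the first i values of A and the first j values of B. dp[i][j] = dp[i-1][j-1]+1 when the i-th and j-th values match, else max(dp[i-1][j], dp[i][j-1]).
    ·  6  6  3  6  9  8  5  3  4  6
 ·  0  0  0  0  0  0  0  0  0  0  0
 9  0  0  0  0  0  1  1  1  1  1  1
 9  0  0  0  0  0  1  1  1  1  1  1
 6  0  1  1  1  1  1  1  1  1  1  2
 9  0  1  1  1  1  2  2  2  2  2  2
 6  0  1  2  2  2  2  2  2  2  2  3
 3  0  1  2  3  3  3  3  3  3  3  3
 3  0  1  2  3  3  3  3  3  4  4  4
 5  0  1  2  3  3  3  3  4  4  4  4
 9  0  1  2  3  3  4  4  4  4  4  4
 5  0  1  2  3  3  4  4  5  5  5  5
 3  0  1  2  3  3  4  4  5  6  6  6
dp[11][10] = 6. One LCS (by backtracking along matches): 6, 6, 3, 9, 5, 3.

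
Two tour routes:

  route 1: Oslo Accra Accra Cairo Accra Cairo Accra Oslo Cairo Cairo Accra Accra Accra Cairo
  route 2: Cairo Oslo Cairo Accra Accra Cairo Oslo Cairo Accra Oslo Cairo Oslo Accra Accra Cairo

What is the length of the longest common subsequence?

11

One common subsequence of length 11: Oslo [1,2], then Accra [2,4], then Accra [3,5], then Cairo [4,6], then Cairo [6,8], then Accra [7,9], then Oslo [8,10], then Cairo [9,11], then Accra [12,13], then Accra [13,14], then Cairo [14,15], and the DP table's final entry dp[14][15] is also 11, so no common subsequence is longer.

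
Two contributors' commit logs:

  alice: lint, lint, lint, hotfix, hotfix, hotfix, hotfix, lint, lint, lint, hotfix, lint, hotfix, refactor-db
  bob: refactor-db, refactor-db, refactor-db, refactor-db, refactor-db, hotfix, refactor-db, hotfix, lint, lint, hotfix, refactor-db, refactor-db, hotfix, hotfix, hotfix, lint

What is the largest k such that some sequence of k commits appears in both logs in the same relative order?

Match lint at alice[2]=bob[9], lint at alice[3]=bob[10], hotfix at alice[4]=bob[11], hotfix at alice[6]=bob[14], hotfix at alice[7]=bob[15], hotfix at alice[11]=bob[16], lint at alice[12]=bob[17] — 7 commits in the same relative order in both. dp[14][17] = 7 confirms this is the maximum.

7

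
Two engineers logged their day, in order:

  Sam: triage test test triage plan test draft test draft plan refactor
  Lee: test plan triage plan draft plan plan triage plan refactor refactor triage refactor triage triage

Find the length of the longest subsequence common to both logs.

Match test (Sam #2, Lee #1) → triage (Sam #4, Lee #3) → plan (Sam #5, Lee #4) → draft (Sam #7, Lee #5) → plan (Sam #10, Lee #9) → refactor (Sam #11, Lee #13) — 6 tasks in the same relative order in both. Since dp[11][15] = 6, nothing longer is possible.

6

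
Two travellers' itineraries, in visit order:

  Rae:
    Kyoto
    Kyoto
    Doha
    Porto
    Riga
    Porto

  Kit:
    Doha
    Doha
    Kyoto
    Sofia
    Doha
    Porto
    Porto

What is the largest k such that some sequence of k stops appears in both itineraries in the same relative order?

One common subsequence of length 4: Kyoto at Rae[1]=Kit[3]; then Doha at Rae[3]=Kit[5]; then Porto at Rae[4]=Kit[6]; then Porto at Rae[6]=Kit[7]. The LCS DP gives dp[6][7] = 4, so this is optimal.

4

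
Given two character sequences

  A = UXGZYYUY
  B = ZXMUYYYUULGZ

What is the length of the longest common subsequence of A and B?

4

Let dp[i][j] be the LCS length of the first i characters of A and the first j characters of B. dp[i][j] = dp[i-1][j-1]+1 when the i-th and j-th characters match, else max(dp[i-1][j], dp[i][j-1]).
    ·  Z  X  M  U  Y  Y  Y  U  U  L  G  Z
 ·  0  0  0  0  0  0  0  0  0  0  0  0  0
 U  0  0  0  0  1  1  1  1  1  1  1  1  1
 X  0  0  1  1  1  1  1  1  1  1  1  1  1
 G  0  0  1  1  1  1  1  1  1  1  1  2  2
 Z  0  1  1  1  1  1  1  1  1  1  1  2  3
 Y  0  1  1  1  1  2  2  2  2  2  2  2  3
 Y  0  1  1  1  1  2  3  3  3  3  3  3  3
 U  0  1  1  1  2  2  3  3  4  4  4  4  4
 Y  0  1  1  1  2  3  3  4  4  4  4  4  4
dp[8][12] = 4. One LCS (by backtracking along matches): UYYU.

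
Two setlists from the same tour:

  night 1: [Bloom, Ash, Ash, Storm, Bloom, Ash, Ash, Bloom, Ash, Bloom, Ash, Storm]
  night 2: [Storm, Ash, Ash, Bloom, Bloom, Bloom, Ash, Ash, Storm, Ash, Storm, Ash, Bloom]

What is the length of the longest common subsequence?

7

Taking Bloom at night 1[1]=night 2[6] → Ash at night 1[2]=night 2[7] → Ash at night 1[3]=night 2[8] → Storm at night 1[4]=night 2[9] → Ash at night 1[6]=night 2[10] → Ash at night 1[9]=night 2[12] → Bloom at night 1[10]=night 2[13] gives a common subsequence of length 7, and the DP table's final entry dp[12][13] is also 7, so no common subsequence is longer.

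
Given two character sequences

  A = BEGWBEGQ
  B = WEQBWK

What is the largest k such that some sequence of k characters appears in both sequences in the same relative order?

3

Let dp[i][j] be the LCS length of the first i characters of A and the first j characters of B. dp[i][j] = dp[i-1][j-1]+1 when the i-th and j-th characters match, else max(dp[i-1][j], dp[i][j-1]).
    ·  W  E  Q  B  W  K
 ·  0  0  0  0  0  0  0
 B  0  0  0  0  1  1  1
 E  0  0  1  1  1  1  1
 G  0  0  1  1  1  1  1
 W  0  1  1  1  1  2  2
 B  0  1  1  1  2  2  2
 E  0  1  2  2  2  2  2
 G  0  1  2  2  2  2  2
 Q  0  1  2  3  3  3  3
dp[8][6] = 3. One LCS (by backtracking along matches): WEQ.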